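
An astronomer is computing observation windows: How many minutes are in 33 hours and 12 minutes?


Hours: 33
Minutes: 12
Convert hours to minutes: 33 x 60 = 1980
Add remaining minutes: 1980 + 12 = 1992

1992


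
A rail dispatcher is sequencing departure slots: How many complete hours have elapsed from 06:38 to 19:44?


Start: 06:38
End: 19:44
Hour difference: 19 - 6 = 13 hours
Minute difference: 44 - 38 = 6 minutes
Total minutes: 786
Complete hours: 786 / 60 = 13 (remainder 6)

13


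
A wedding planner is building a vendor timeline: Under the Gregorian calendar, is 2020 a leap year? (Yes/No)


Year: 2020
Divisible by 4? 2020 / 4 = 505.0 -> Yes
Divisible by 100? 2020 / 100 = 20.2 -> No
Divisible by 4 but not 100, so it IS a leap year

Yes


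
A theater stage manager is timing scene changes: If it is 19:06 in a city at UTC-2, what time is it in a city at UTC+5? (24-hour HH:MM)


Local time: 19:06 at UTC-2 (offset -2h)
Target zone: UTC+5 (offset 5h)
Difference: 5 - (-2) = 7 hours
Calculation: 19 + (7) = 26
Wraparound: (26) mod 24 = 2
Result: 02:06

02:06


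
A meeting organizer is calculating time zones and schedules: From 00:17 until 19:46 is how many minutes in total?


Start time: 00:17 = 17 minutes from midnight
End time: 19:46 = 1186 minutes from midnight
Difference: 1186 - 17 = 1169 minutes
That is 19 hours and 29 minutes

1169


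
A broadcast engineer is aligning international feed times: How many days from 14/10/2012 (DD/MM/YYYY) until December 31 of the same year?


Start: October 14, 2012
End: December 31, 2012
Days left in October: 17
November: 30
December: 31
Sum of remaining months: 61
Total: 17 + 61 = 78

78


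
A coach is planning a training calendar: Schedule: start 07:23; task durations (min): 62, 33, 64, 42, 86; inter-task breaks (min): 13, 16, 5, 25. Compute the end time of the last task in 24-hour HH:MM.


Start: 07:23 = 443 min from midnight
  after task 1 (62 min): 08:25
  after break (13 min): 08:38
  after task 2 (33 min): 09:11
  after break (16 min): 09:27
  after task 3 (64 min): 10:31
  after break (5 min): 10:36
  after task 4 (42 min): 11:18
  after break (25 min): 11:43
  after task 5 (86 min): 13:09
Total elapsed: 346 minutes
End time: 13:09

13:09


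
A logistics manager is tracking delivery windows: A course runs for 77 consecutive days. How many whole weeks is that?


Total days: 77
Days per week: 7
Division: 77 / 7 = 11 remainder 0
Complete weeks: 11
Remaining days: 0

11


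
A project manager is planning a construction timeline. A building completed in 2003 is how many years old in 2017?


Birth year: 2003
Current year: 2017
Age = current year - birth year
Age = 2017 - 2003 = 14

14


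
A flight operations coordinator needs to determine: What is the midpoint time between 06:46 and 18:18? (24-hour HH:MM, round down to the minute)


Start time: 06:46 = 406 minutes from midnight
End time: 18:18 = 1098 minutes from midnight
Sum: 406 + 1098 = 1504
Midpoint: 1504 / 2 = 752 minutes
Convert: 752 / 60 = 12 hours, 32 minutes
Result: 12:32

12:32


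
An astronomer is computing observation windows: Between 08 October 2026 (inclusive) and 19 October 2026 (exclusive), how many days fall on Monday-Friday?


Start: 2026-10-08 (Thursday)
End (exclusive): 2026-10-19 (Monday)
Total calendar days: 11
Full weeks: 11 // 7 = 1 -> 5 weekdays
Remaining 4 days starting on Thursday:
  Thu(w), Fri(w), Sat(-), Sun(-) -> 2 weekdays
Total business days: 5 + 2 = 7

7


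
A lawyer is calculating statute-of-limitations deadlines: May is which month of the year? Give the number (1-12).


Calendar month order:
4. April
5. May <--
6. June
May is month number 5

5


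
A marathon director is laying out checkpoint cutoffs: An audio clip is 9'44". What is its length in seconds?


Minutes: 9
Seconds: 44
Convert minutes to seconds: 9 x 60 = 540
Add remaining seconds: 540 + 44 = 584

584


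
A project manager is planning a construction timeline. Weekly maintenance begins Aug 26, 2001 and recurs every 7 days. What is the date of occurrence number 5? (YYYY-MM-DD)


First occurrence: 2001-08-26 (occurrence 1)
Each occurrence is 7 days after the previous.
Occurrence 5 is 4 weeks after the first.
4 weeks = 28 days
2001-08-26 + 28 days = 2001-09-23

2001-09-23


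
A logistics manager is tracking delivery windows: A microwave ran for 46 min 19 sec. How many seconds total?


Minutes: 46
Extra seconds: 19
Seconds per minute: 60
Minutes to seconds: 46 x 60 = 2760
Total: 2760 + 19 = 2779

2779


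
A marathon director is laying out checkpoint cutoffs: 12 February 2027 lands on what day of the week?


Date: 2027-02-12
January 1, 2027 is a Friday
Day of year: 43
Offset from Jan 1: 42 days
42 mod 7 = 0
Result: Friday

Friday


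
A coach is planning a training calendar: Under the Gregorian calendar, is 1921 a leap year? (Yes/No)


Year: 1921
Divisible by 4? 1921 / 4 = 480.25 -> No
Not divisible by 4, so NOT a leap year

No


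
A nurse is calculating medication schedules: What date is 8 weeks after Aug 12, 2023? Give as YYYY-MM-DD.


Start: 2023-08-12
Weeks to add: 8
Convert to days: 8 x 7 = 56 days
Add 56 days to 2023-08-12
Result: 2023-10-07

2023-10-07


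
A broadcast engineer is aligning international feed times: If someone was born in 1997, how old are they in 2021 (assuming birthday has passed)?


Birth year: 1997
Current year: 2021
Age = current year - birth year
Age = 2021 - 1997 = 24

24


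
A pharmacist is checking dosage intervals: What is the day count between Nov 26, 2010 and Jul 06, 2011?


Start date: 2010-11-26
End date: 2011-07-06
Nov 2010: +5 days
Dec 2010: +31 days
Jan 2011: +31 days
... (6 more months)
Total: 222 days

222


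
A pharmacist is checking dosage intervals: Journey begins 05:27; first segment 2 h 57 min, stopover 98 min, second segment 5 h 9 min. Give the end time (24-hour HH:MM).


Depart: 05:27
Leg 1: +177 min -> 08:24
Layover: +98 min -> 10:02
Leg 2: +309 min -> 15:11
Total travel: 584 minutes = 9h 44m
Arrival: 15:11

15:11


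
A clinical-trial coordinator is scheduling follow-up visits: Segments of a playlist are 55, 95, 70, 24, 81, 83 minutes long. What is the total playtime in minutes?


Durations: 55, 95, 70, 24, 81, 83
Running sum: 55
+ 95 = 150
+ 70 = 220
+ 24 = 244
+ 81 = 325
+ 83 = 408
Total duration: 408 minutes
That is 6 hours and 48 minutes

408


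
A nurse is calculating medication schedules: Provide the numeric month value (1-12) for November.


Calendar month order:
10. October
11. November <--
12. December
November is month number 11

11


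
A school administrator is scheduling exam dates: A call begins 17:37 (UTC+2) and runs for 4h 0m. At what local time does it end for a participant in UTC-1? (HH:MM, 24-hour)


Start: 17:37 in UTC+2
Step 1 - add duration:
  minutes: 37 + 0 = 37
  hours: 17 + 4 + 0 = 21
  end in UTC+2: 21:37
Step 2 - convert UTC+2 -> UTC-1:
  offset difference: -1 - (2) = -3 hours
  21 + (-3) = 18 -> mod 24 = 18
Result: 18:37 in UTC-1

18:37


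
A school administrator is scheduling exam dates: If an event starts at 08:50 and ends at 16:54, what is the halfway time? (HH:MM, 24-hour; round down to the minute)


Start time: 08:50 = 530 minutes from midnight
End time: 16:54 = 1014 minutes from midnight
Sum: 530 + 1014 = 1544
Midpoint: 1544 / 2 = 772 minutes
Convert: 772 / 60 = 12 hours, 52 minutes
Result: 12:52

12:52


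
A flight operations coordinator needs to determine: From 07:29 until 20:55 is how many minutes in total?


Start time: 07:29 = 449 minutes from midnight
End time: 20:55 = 1255 minutes from midnight
Difference: 1255 - 449 = 806 minutes
That is 13 hours and 26 minutes

806


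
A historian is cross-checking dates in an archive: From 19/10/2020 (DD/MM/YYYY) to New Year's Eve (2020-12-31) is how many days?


Start: October 19, 2020
End: December 31, 2020
Days left in October: 12
November: 30
December: 31
Sum of remaining months: 61
Total: 12 + 61 = 73

73


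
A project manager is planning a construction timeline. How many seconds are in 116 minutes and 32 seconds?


Minutes: 116
Seconds: 32
Convert minutes to seconds: 116 x 60 = 6960
Add remaining seconds: 6960 + 32 = 6992

6992


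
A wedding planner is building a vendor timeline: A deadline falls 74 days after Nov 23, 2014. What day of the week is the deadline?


Start: 2014-11-23 (Sunday)
Step 1 - find target date: add 74 days
  2014-11-23 + 74 days = 2015-02-05
Step 2 - day of week:
  74 mod 7 = 4
  Sunday + 4 days -> Thursday
Result: Thursday (2015-02-05)

Thursday


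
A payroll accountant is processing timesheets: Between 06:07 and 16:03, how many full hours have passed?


Start: 06:07
End: 16:03
Hour difference: 16 - 6 = 10 hours
Minute difference: 3 - 7 = -4 minutes
Total minutes: 596
Complete hours: 596 / 60 = 9 (remainder 56)

9


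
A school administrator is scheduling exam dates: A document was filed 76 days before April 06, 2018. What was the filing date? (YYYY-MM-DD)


Start: 2018-04-06
Subtracting 76 days
Days already passed in April: 6
After going back through April: 70 more days to subtract
March 2018: 31 days, 39 remaining
February 2018: 28 days, 11 remaining
January 2018 has 31 days, need 11
Result: 2018-01-20

2018-01-20


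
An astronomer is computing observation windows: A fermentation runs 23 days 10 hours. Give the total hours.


Days: 23
Extra hours: 10
Hours per day: 24
Days to hours: 23 x 24 = 552
Total: 552 + 10 = 562

562


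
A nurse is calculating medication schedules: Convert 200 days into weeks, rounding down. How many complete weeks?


Total days: 200
Days per week: 7
Division: 200 / 7 = 28 remainder 4
Complete weeks: 28
Remaining days: 4

28


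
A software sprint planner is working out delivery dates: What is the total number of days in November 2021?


Month: November
Year: 2021
November is a 30-day month
Total: 30 days

30


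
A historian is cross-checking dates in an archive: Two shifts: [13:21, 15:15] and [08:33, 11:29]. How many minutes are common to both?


Interval A: [801, 915] minutes from midnight
Interval B: [513, 689] minutes from midnight
Overlap start = max(801, 513) = 801
Overlap end = min(915, 689) = 689
End <= start, so the intervals do not overlap: 0 minutes

0


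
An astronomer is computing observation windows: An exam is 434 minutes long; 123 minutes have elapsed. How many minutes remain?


Total budget: 434 minutes
Time used: 123 minutes
Remaining: 434 - 123 = 311 minutes
Percent used: 28.3%
Percent remaining: 71.7%

311


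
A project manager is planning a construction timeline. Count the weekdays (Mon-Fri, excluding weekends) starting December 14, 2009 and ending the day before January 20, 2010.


Start: 2009-12-14 (Monday)
End (exclusive): 2010-01-20 (Wednesday)
Total calendar days: 37
Full weeks: 37 // 7 = 5 -> 25 weekdays
Remaining 2 days starting on Monday:
  Mon(w), Tue(w) -> 2 weekdays
Total business days: 25 + 2 = 27

27


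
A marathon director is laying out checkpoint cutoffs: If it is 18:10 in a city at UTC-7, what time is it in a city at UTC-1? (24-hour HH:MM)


Local time: 18:10 at UTC-7 (offset -7h)
Target zone: UTC-1 (offset -1h)
Difference: -1 - (-7) = 6 hours
Calculation: 18 + (6) = 24
Wraparound: (24) mod 24 = 0
Result: 00:10

00:10


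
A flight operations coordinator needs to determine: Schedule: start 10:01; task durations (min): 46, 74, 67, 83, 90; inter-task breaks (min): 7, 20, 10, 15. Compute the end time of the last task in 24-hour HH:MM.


Start: 10:01 = 601 min from midnight
  after task 1 (46 min): 10:47
  after break (7 min): 10:54
  after task 2 (74 min): 12:08
  after break (20 min): 12:28
  after task 3 (67 min): 13:35
  after break (10 min): 13:45
  after task 4 (83 min): 15:08
  after break (15 min): 15:23
  after task 5 (90 min): 16:53
Total elapsed: 412 minutes
End time: 16:53

16:53


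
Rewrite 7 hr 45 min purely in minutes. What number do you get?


Hours: 7
Extra minutes: 45
Minutes per hour: 60
Hours to minutes: 7 x 60 = 420
Total: 420 + 45 = 465

465


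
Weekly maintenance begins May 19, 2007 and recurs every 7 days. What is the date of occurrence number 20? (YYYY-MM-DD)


First occurrence: 2007-05-19 (occurrence 1)
Each occurrence is 7 days after the previous.
Occurrence 20 is 19 weeks after the first.
19 weeks = 133 days
2007-05-19 + 133 days = 2007-09-29

2007-09-29


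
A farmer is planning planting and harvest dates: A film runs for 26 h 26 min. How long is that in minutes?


Hours: 26
Minutes: 26
Convert hours to minutes: 26 x 60 = 1560
Add remaining minutes: 1560 + 26 = 1586

1586


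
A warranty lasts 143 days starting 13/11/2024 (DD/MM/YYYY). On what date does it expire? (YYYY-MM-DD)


Start: 2024-11-13
Adding 143 days
Days remaining in November: 17
After November: 126 days still to add
December 2024: 31 days, 95 remaining
January 2025: 31 days, 64 remaining
February 2025: 28 days, 36 remaining
March 2025: 31 days, 5 remaining
Result: 2025-04-05

2025-04-05


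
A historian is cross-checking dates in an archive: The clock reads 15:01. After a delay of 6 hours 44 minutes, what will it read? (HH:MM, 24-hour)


Start time: 15:01
Adding: 6 hours 44 minutes
Minutes: 1 + 44 = 45
Hours: 15 + 6 + 0 = 21
Result: 21:45

21:45


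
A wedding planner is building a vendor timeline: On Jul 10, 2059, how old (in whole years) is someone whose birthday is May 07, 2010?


Birth: 2010-05-07
Reference: 2059-07-10
Year difference: 2059 - 2010 = 49
Has birthday (05-07) occurred by 07-10? Yes
Age in full years: 49

49


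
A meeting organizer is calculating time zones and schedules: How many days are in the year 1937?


Year: 1937
Check leap year rules:
Divisible by 4? No
1937 is not a leap year
Days: 365

365


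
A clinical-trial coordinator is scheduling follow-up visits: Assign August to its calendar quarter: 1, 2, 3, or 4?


Month: August (month 8)
Q1: January-March (months 1-3)
Q2: April-June (months 4-6)
Q3: July-September (months 7-9)
Q4: October-December (months 10-12)
Month 8 falls in Q3

3


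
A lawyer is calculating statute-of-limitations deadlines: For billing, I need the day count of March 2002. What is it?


Month: March
Year: 2002
March is a 31-day month
Total: 31 days

31


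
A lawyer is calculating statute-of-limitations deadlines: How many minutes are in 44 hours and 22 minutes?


Hours: 44
Extra minutes: 22
Minutes per hour: 60
Hours to minutes: 44 x 60 = 2640
Total: 2640 + 22 = 2662

2662


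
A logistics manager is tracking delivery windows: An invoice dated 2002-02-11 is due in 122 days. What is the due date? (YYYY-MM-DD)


Start: 2002-02-11
Adding 122 days
Days remaining in February: 17
After February: 105 days still to add
March 2002: 31 days, 74 remaining
April 2002: 30 days, 44 remaining
May 2002: 31 days, 13 remaining
June 2002 has 30 days, need 13
Result: 2002-06-13

2002-06-13


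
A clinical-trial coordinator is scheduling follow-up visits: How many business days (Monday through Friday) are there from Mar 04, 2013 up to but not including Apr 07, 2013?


Start: 2013-03-04 (Monday)
End (exclusive): 2013-04-07 (Sunday)
Total calendar days: 34
Full weeks: 34 // 7 = 4 -> 20 weekdays
Remaining 6 days starting on Monday:
  Mon(w), Tue(w), Wed(w), Thu(w), Fri(w), Sat(-) -> 5 weekdays
Total business days: 20 + 5 = 25

25


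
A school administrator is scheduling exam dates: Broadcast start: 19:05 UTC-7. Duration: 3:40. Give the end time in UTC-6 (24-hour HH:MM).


Start: 19:05 in UTC-7
Step 1 - add duration:
  minutes: 5 + 40 = 45
  hours: 19 + 3 + 0 = 22
  end in UTC-7: 22:45
Step 2 - convert UTC-7 -> UTC-6:
  offset difference: -6 - (-7) = 1 hours
  22 + (1) = 23 -> mod 24 = 23
Result: 23:45 in UTC-6

23:45


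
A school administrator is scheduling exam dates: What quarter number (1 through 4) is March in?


Month: March (month 3)
Q1: January-March (months 1-3)
Q2: April-June (months 4-6)
Q3: July-September (months 7-9)
Q4: October-December (months 10-12)
Month 3 falls in Q1

1


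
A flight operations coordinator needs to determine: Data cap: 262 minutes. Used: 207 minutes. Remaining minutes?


Total budget: 262 minutes
Time used: 207 minutes
Remaining: 262 - 207 = 55 minutes
Percent used: 79.0%
Percent remaining: 21.0%

55


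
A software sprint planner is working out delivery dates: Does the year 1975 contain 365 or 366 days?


Year: 1975
Check leap year rules:
Divisible by 4? No
1975 is not a leap year
Days: 365

365


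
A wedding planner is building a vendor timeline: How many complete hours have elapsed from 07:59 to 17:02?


Start: 07:59
End: 17:02
Hour difference: 17 - 7 = 10 hours
Minute difference: 2 - 59 = -57 minutes
Total minutes: 543
Complete hours: 543 / 60 = 9 (remainder 3)

9


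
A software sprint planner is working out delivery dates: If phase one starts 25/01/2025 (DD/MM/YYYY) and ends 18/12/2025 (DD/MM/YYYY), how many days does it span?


Start date: 2025-01-25
End date: 2025-12-18
Jan 2025: +7 days
Feb 2025: +28 days
Mar 2025: +31 days
... (9 more months)
Total: 327 days

327


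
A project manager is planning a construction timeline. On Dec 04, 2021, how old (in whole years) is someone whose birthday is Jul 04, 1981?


Birth: 1981-07-04
Reference: 2021-12-04
Year difference: 2021 - 1981 = 40
Has birthday (07-04) occurred by 12-04? Yes
Age in full years: 40

40


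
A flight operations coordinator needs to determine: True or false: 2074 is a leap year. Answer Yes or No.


Year: 2074
Divisible by 4? 2074 / 4 = 518.5 -> No
Not divisible by 4, so NOT a leap year

No


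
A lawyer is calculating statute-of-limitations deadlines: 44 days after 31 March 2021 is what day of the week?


Start: 2021-03-31 (Wednesday)
Step 1 - find target date: add 44 days
  2021-03-31 + 44 days = 2021-05-14
Step 2 - day of week:
  44 mod 7 = 2
  Wednesday + 2 days -> Friday
Result: Friday (2021-05-14)

Friday


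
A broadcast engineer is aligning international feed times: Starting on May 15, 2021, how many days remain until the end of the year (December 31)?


Start: May 15, 2021
End: December 31, 2021
Days left in May: 16
June: 30
July: 31
August: 31
September: 30
... plus remaining months
Sum of remaining months: 214
Total: 16 + 214 = 230

230


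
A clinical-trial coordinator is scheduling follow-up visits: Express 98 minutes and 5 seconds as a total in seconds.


Minutes: 98
Seconds: 5
Convert minutes to seconds: 98 x 60 = 5880
Add remaining seconds: 5880 + 5 = 5885

5885


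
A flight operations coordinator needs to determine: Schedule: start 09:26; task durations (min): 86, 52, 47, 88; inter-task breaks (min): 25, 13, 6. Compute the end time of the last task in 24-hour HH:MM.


Start: 09:26 = 566 min from midnight
  after task 1 (86 min): 10:52
  after break (25 min): 11:17
  after task 2 (52 min): 12:09
  after break (13 min): 12:22
  after task 3 (47 min): 13:09
  after break (6 min): 13:15
  after task 4 (88 min): 14:43
Total elapsed: 317 minutes
End time: 14:43

14:43


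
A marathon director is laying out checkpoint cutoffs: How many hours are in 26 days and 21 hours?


Days: 26
Extra hours: 21
Hours per day: 24
Days to hours: 26 x 24 = 624
Total: 624 + 21 = 645

645


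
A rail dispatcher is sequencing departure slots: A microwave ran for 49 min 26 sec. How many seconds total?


Minutes: 49
Extra seconds: 26
Seconds per minute: 60
Minutes to seconds: 49 x 60 = 2940
Total: 2940 + 26 = 2966

2966


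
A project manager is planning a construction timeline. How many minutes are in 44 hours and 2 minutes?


Hours: 44
Minutes: 2
Convert hours to minutes: 44 x 60 = 2640
Add remaining minutes: 2640 + 2 = 2642

2642


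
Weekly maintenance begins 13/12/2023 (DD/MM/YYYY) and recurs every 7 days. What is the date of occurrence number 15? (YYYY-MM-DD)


First occurrence: 2023-12-13 (occurrence 1)
Each occurrence is 7 days after the previous.
Occurrence 15 is 14 weeks after the first.
14 weeks = 98 days
2023-12-13 + 98 days = 2024-03-20

2024-03-20


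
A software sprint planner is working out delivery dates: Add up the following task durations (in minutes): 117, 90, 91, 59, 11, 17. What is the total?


Durations: 117, 90, 91, 59, 11, 17
Running sum: 117
+ 90 = 207
+ 91 = 298
+ 59 = 357
+ 11 = 368
+ 17 = 385
Total duration: 385 minutes
That is 6 hours and 25 minutes

385


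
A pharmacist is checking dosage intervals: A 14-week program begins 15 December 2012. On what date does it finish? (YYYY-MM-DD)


Start: 2012-12-15
Weeks to add: 14
Convert to days: 14 x 7 = 98 days
Add 98 days to 2012-12-15
Result: 2013-03-23

2013-03-23


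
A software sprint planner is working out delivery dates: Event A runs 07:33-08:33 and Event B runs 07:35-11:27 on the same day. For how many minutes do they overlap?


Interval A: [453, 513] minutes from midnight
Interval B: [455, 687] minutes from midnight
Overlap start = max(453, 455) = 455
Overlap end = min(513, 687) = 513
Overlap = 513 - 455 = 58 minutes

58


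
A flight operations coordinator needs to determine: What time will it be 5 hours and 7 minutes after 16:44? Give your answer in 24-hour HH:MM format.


Start time: 16:44
Adding: 5 hours 7 minutes
Minutes: 44 + 7 = 51
Hours: 16 + 5 + 0 = 21
Result: 21:51

21:51


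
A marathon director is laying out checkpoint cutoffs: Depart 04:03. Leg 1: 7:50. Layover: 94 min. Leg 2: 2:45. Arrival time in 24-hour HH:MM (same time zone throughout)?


Depart: 04:03
Leg 1: +470 min -> 11:53
Layover: +94 min -> 13:27
Leg 2: +165 min -> 16:12
Total travel: 729 minutes = 12h 9m
Arrival: 16:12

16:12


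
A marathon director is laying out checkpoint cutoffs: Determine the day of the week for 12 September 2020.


Date: 2020-09-12
January 1, 2020 is a Wednesday
Day of year: 256
Offset from Jan 1: 255 days
255 mod 7 = 3
Result: Saturday

Saturday


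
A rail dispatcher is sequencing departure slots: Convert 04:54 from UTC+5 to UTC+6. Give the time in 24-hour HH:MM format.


Local time: 04:54 at UTC+5 (offset 5h)
Target zone: UTC+6 (offset 6h)
Difference: 6 - (5) = 1 hours
Calculation: 4 + (1) = 5
Result: 05:54

05:54


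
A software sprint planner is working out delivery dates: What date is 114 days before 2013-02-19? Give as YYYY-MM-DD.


Start: 2013-02-19
Subtracting 114 days
Days already passed in February: 19
After going back through February: 95 more days to subtract
January 2013: 31 days, 64 remaining
December 2012: 31 days, 33 remaining
November 2012: 30 days, 3 remaining
October 2012 has 31 days, need 3
Result: 2012-10-28

2012-10-28


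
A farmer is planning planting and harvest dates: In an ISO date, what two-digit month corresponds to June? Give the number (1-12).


Calendar month order:
5. May
6. June <--
7. July
June is month number 6

6


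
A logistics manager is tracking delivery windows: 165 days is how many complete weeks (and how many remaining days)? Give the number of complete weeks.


Total days: 165
Days per week: 7
Division: 165 / 7 = 23 remainder 4
Complete weeks: 23
Remaining days: 4

23


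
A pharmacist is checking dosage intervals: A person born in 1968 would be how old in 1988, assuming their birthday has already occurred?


Birth year: 1968
Current year: 1988
Age = current year - birth year
Age = 1988 - 1968 = 20

20


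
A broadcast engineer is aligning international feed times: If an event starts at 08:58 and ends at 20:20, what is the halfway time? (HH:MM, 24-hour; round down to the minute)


Start time: 08:58 = 538 minutes from midnight
End time: 20:20 = 1220 minutes from midnight
Sum: 538 + 1220 = 1758
Midpoint: 1758 / 2 = 879 minutes
Convert: 879 / 60 = 14 hours, 39 minutes
Result: 14:39

14:39


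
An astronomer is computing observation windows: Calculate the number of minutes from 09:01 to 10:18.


Start time: 09:01 = 541 minutes from midnight
End time: 10:18 = 618 minutes from midnight
Difference: 618 - 541 = 77 minutes
That is 1 hours and 17 minutes

77


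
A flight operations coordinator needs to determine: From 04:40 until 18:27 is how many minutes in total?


Start time: 04:40 = 280 minutes from midnight
End time: 18:27 = 1107 minutes from midnight
Difference: 1107 - 280 = 827 minutes
That is 13 hours and 47 minutes

827


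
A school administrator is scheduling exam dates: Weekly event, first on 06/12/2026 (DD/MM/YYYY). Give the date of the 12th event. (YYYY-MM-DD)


First occurrence: 2026-12-06 (occurrence 1)
Each occurrence is 7 days after the previous.
Occurrence 12 is 11 weeks after the first.
11 weeks = 77 days
2026-12-06 + 77 days = 2027-02-21

2027-02-21


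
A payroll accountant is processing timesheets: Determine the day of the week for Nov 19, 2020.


Date: 2020-11-19
January 1, 2020 is a Wednesday
Day of year: 324
Offset from Jan 1: 323 days
323 mod 7 = 1
Result: Thursday

Thursday


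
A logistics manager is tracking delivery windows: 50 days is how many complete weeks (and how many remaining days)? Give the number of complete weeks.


Total days: 50
Days per week: 7
Division: 50 / 7 = 7 remainder 1
Complete weeks: 7
Remaining days: 1

7


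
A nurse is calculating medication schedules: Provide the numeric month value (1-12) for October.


Calendar month order:
9. September
10. October <--
11. November
October is month number 10

10


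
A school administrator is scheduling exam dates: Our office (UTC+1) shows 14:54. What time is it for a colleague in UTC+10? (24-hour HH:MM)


Local time: 14:54 at UTC+1 (offset 1h)
Target zone: UTC+10 (offset 10h)
Difference: 10 - (1) = 9 hours
Calculation: 14 + (9) = 23
Result: 23:54

23:54


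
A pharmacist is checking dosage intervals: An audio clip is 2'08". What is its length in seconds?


Minutes: 2
Seconds: 8
Convert minutes to seconds: 2 x 60 = 120
Add remaining seconds: 120 + 8 = 128

128


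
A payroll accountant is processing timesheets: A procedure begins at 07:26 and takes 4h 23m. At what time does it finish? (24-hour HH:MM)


Start time: 07:26
Adding: 4 hours 23 minutes
Minutes: 26 + 23 = 49
Hours: 7 + 4 + 0 = 11
Result: 11:49

11:49


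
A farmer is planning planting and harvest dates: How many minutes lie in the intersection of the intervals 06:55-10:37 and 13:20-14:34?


Interval A: [415, 637] minutes from midnight
Interval B: [800, 874] minutes from midnight
Overlap start = max(415, 800) = 800
Overlap end = min(637, 874) = 637
End <= start, so the intervals do not overlap: 0 minutes

0


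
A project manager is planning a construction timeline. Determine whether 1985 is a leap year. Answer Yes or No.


Year: 1985
Divisible by 4? 1985 / 4 = 496.25 -> No
Not divisible by 4, so NOT a leap year

No


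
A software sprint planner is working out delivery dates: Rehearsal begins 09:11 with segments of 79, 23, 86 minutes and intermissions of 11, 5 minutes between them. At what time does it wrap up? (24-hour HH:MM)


Start: 09:11 = 551 min from midnight
  after task 1 (79 min): 10:30
  after break (11 min): 10:41
  after task 2 (23 min): 11:04
  after break (5 min): 11:09
  after task 3 (86 min): 12:35
Total elapsed: 204 minutes
End time: 12:35

12:35


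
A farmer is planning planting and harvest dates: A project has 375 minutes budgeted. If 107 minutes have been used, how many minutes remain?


Total budget: 375 minutes
Time used: 107 minutes
Remaining: 375 - 107 = 268 minutes
Percent used: 28.5%
Percent remaining: 71.5%

268


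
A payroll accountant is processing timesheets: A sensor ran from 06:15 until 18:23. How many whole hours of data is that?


Start: 06:15
End: 18:23
Hour difference: 18 - 6 = 12 hours
Minute difference: 23 - 15 = 8 minutes
Total minutes: 728
Complete hours: 728 / 60 = 12 (remainder 8)

12


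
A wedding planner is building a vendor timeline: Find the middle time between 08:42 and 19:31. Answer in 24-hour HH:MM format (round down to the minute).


Start time: 08:42 = 522 minutes from midnight
End time: 19:31 = 1171 minutes from midnight
Sum: 522 + 1171 = 1693
Midpoint: 1693 / 2 = 846 minutes
Convert: 846 / 60 = 14 hours, 6 minutes
Result: 14:06

14:06


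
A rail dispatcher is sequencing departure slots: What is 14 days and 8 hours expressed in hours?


Days: 14
Extra hours: 8
Hours per day: 24
Days to hours: 14 x 24 = 336
Total: 336 + 8 = 344

344


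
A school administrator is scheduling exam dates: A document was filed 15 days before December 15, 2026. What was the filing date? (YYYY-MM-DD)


Start: 2026-12-15
Subtracting 15 days
Days already passed in December: 15
Result: 2026-11-30

2026-11-30


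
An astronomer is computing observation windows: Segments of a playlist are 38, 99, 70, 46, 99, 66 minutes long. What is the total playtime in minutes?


Durations: 38, 99, 70, 46, 99, 66
Running sum: 38
+ 99 = 137
+ 70 = 207
+ 46 = 253
+ 99 = 352
+ 66 = 418
Total duration: 418 minutes
That is 6 hours and 58 minutes

418


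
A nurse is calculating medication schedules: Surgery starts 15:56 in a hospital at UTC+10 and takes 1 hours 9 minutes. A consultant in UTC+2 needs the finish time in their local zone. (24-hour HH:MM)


Start: 15:56 in UTC+10
Step 1 - add duration:
  minutes: 56 + 9 = 65 (carry 1h)
  hours: 15 + 1 + 1 = 17
  end in UTC+10: 17:05
Step 2 - convert UTC+10 -> UTC+2:
  offset difference: 2 - (10) = -8 hours
  17 + (-8) = 9 -> mod 24 = 9
Result: 09:05 in UTC+2

09:05


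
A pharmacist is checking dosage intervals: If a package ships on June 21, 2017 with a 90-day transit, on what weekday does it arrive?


Start: 2017-06-21 (Wednesday)
Step 1 - find target date: add 90 days
  2017-06-21 + 90 days = 2017-09-19
Step 2 - day of week:
  90 mod 7 = 6
  Wednesday + 6 days -> Tuesday
Result: Tuesday (2017-09-19)

Tuesday


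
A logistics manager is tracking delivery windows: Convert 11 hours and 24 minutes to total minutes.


Hours: 11
Minutes: 24
Convert hours to minutes: 11 x 60 = 660
Add remaining minutes: 660 + 24 = 684

684


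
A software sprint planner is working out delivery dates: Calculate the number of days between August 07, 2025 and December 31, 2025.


Start: August 07, 2025
End: December 31, 2025
Days left in August: 24
September: 30
October: 31
November: 30
December: 31
Sum of remaining months: 122
Total: 24 + 122 = 146

146


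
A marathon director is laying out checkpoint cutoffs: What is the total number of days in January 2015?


Month: January
Year: 2015
January is a 31-day month
Total: 31 days

31


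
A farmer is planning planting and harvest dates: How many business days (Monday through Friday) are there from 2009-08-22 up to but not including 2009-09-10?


Start: 2009-08-22 (Saturday)
End (exclusive): 2009-09-10 (Thursday)
Total calendar days: 19
Full weeks: 19 // 7 = 2 -> 10 weekdays
Remaining 5 days starting on Saturday:
  Sat(-), Sun(-), Mon(w), Tue(w), Wed(w) -> 3 weekdays
Total business days: 10 + 3 = 13

13


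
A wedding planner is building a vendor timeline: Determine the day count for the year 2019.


Year: 2019
Check leap year rules:
Divisible by 4? No
2019 is not a leap year
Days: 365

365


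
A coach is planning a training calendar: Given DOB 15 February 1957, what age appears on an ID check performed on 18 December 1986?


Birth: 1957-02-15
Reference: 1986-12-18
Year difference: 1986 - 1957 = 29
Has birthday (02-15) occurred by 12-18? Yes
Age in full years: 29

29


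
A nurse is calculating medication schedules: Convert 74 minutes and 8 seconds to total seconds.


Minutes: 74
Extra seconds: 8
Seconds per minute: 60
Minutes to seconds: 74 x 60 = 4440
Total: 4440 + 8 = 4448

4448


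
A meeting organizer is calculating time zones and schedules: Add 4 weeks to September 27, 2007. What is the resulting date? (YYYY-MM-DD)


Start: 2007-09-27
Weeks to add: 4
Convert to days: 4 x 7 = 28 days
Add 28 days to 2007-09-27
Result: 2007-10-25

2007-10-25


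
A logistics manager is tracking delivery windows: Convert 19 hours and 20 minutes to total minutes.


Hours: 19
Extra minutes: 20
Minutes per hour: 60
Hours to minutes: 19 x 60 = 1140
Total: 1140 + 20 = 1160

1160


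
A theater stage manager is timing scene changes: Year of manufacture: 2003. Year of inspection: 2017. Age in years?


Birth year: 2003
Current year: 2017
Age = current year - birth year
Age = 2017 - 2003 = 14

14


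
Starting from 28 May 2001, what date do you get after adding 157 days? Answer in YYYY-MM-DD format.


Start: 2001-05-28
Adding 157 days
Days remaining in May: 3
After May: 154 days still to add
June 2001: 30 days, 124 remaining
July 2001: 31 days, 93 remaining
August 2001: 31 days, 62 remaining
September 2001: 30 days, 32 remaining
Result: 2001-11-01

2001-11-01


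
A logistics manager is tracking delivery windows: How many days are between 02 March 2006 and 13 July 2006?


Start date: 2006-03-02
End date: 2006-07-13
Mar 2006: +30 days
Apr 2006: +30 days
May 2006: +31 days
Jun 2006: +30 days
Jul 2006: +12 days
Total: 133 days

133


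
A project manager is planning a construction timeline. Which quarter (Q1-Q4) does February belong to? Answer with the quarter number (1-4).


Month: February (month 2)
Q1: January-March (months 1-3)
Q2: April-June (months 4-6)
Q3: July-September (months 7-9)
Q4: October-December (months 10-12)
Month 2 falls in Q1

1


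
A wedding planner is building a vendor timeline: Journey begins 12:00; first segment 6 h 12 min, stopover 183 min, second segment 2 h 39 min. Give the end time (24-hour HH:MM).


Depart: 12:00
Leg 1: +372 min -> 18:12
Layover: +183 min -> 21:15
Leg 2: +159 min -> 23:54
Total travel: 714 minutes = 11h 54m
Arrival: 23:54

23:54


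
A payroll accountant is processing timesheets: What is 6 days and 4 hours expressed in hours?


Days: 6
Extra hours: 4
Hours per day: 24
Days to hours: 6 x 24 = 144
Total: 144 + 4 = 148

148


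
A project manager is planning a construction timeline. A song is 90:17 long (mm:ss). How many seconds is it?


Minutes: 90
Extra seconds: 17
Seconds per minute: 60
Minutes to seconds: 90 x 60 = 5400
Total: 5400 + 17 = 5417

5417


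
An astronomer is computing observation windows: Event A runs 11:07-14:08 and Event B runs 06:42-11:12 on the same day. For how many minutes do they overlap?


Interval A: [667, 848] minutes from midnight
Interval B: [402, 672] minutes from midnight
Overlap start = max(667, 402) = 667
Overlap end = min(848, 672) = 672
Overlap = 672 - 667 = 5 minutes

5


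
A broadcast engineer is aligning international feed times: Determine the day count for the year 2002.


Year: 2002
Check leap year rules:
Divisible by 4? No
2002 is not a leap year
Days: 365

365


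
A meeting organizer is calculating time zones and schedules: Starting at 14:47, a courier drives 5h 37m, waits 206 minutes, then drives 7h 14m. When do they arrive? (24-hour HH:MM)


Depart: 14:47
Leg 1: +337 min -> 20:24
Layover: +206 min -> 23:50
Leg 2: +434 min -> 07:04
Total travel: 977 minutes = 16h 17m
Arrival: 07:04

07:04


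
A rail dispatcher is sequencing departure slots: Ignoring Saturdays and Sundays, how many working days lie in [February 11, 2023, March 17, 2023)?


Start: 2023-02-11 (Saturday)
End (exclusive): 2023-03-17 (Friday)
Total calendar days: 34
Full weeks: 34 // 7 = 4 -> 20 weekdays
Remaining 6 days starting on Saturday:
  Sat(-), Sun(-), Mon(w), Tue(w), Wed(w), Thu(w) -> 4 weekdays
Total business days: 20 + 4 = 24

24


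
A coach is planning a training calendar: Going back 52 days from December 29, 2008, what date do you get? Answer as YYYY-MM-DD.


Start: 2008-12-29
Subtracting 52 days
Days already passed in December: 29
After going back through December: 23 more days to subtract
November 2008 has 30 days, need 23
Result: 2008-11-07

2008-11-07


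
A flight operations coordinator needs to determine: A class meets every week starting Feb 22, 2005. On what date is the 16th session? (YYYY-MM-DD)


First occurrence: 2005-02-22 (occurrence 1)
Each occurrence is 7 days after the previous.
Occurrence 16 is 15 weeks after the first.
15 weeks = 105 days
2005-02-22 + 105 days = 2005-06-07

2005-06-07


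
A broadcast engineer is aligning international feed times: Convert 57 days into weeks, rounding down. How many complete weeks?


Total days: 57
Days per week: 7
Division: 57 / 7 = 8 remainder 1
Complete weeks: 8
Remaining days: 1

8


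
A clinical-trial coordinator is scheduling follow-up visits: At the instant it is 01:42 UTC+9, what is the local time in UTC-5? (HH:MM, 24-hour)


Local time: 01:42 at UTC+9 (offset 9h)
Target zone: UTC-5 (offset -5h)
Difference: -5 - (9) = -14 hours
Calculation: 1 + (-14) = -13
Wraparound: (-13) mod 24 = 11
Result: 11:42

11:42


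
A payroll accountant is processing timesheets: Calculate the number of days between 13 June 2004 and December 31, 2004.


Start: June 13, 2004
End: December 31, 2004
Days left in June: 17
July: 31
August: 31
September: 30
October: 31
... plus remaining months
Sum of remaining months: 184
Total: 17 + 184 = 201

201


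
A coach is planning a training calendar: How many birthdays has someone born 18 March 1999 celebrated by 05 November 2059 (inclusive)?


Birth: 1999-03-18
Reference: 2059-11-05
Year difference: 2059 - 1999 = 60
Has birthday (03-18) occurred by 11-05? Yes
Age in full years: 60

60


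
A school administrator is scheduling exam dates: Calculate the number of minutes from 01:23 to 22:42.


Start time: 01:23 = 83 minutes from midnight
End time: 22:42 = 1362 minutes from midnight
Difference: 1362 - 83 = 1279 minutes
That is 21 hours and 19 minutes

1279


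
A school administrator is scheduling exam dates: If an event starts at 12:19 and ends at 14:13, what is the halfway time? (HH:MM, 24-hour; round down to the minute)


Start time: 12:19 = 739 minutes from midnight
End time: 14:13 = 853 minutes from midnight
Sum: 739 + 853 = 1592
Midpoint: 1592 / 2 = 796 minutes
Convert: 796 / 60 = 13 hours, 16 minutes
Result: 13:16

13:16


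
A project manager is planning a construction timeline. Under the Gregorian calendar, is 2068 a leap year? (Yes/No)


Year: 2068
Divisible by 4? 2068 / 4 = 517.0 -> Yes
Divisible by 100? 2068 / 100 = 20.68 -> No
Divisible by 4 but not 100, so it IS a leap year

Yes


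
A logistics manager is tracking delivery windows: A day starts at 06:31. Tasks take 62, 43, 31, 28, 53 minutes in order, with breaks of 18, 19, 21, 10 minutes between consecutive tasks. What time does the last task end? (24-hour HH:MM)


Start: 06:31 = 391 min from midnight
  after task 1 (62 min): 07:33
  after break (18 min): 07:51
  after task 2 (43 min): 08:34
  after break (19 min): 08:53
  after task 3 (31 min): 09:24
  after break (21 min): 09:45
  after task 4 (28 min): 10:13
  after break (10 min): 10:23
  after task 5 (53 min): 11:16
Total elapsed: 285 minutes
End time: 11:16

11:16


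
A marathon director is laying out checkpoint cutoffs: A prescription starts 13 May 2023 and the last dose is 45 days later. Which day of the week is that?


Start: 2023-05-13 (Saturday)
Step 1 - find target date: add 45 days
  2023-05-13 + 45 days = 2023-06-27
Step 2 - day of week:
  45 mod 7 = 3
  Saturday + 3 days -> Tuesday
Result: Tuesday (2023-06-27)

Tuesday


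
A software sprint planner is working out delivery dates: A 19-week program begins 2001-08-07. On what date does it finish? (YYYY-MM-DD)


Start: 2001-08-07
Weeks to add: 19
Convert to days: 19 x 7 = 133 days
Add 133 days to 2001-08-07
Result: 2001-12-18

2001-12-18


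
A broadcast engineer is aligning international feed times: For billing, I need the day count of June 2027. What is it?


Month: June
Year: 2027
June is a 30-day month
Total: 30 days

30


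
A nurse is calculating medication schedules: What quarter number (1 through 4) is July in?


Month: July (month 7)
Q1: January-March (months 1-3)
Q2: April-June (months 4-6)
Q3: July-September (months 7-9)
Q4: October-December (months 10-12)
Month 7 falls in Q3

3
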